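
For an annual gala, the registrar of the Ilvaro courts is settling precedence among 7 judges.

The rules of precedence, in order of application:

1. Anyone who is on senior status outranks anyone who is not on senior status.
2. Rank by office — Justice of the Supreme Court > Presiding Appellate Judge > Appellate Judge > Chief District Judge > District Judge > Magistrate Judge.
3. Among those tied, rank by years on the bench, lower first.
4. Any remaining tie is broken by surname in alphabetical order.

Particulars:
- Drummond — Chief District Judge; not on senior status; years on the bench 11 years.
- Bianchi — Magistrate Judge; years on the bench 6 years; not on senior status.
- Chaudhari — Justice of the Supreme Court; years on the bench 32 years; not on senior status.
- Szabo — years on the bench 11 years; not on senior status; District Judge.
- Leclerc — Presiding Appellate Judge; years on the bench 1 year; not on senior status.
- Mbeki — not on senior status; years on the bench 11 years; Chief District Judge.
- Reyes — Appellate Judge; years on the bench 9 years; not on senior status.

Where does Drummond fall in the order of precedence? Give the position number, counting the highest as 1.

By the first rule: Chaudhari, Leclerc, Reyes, Drummond, Mbeki, Szabo and Bianchi (each not on senior status).
Among Chaudhari, Leclerc, Reyes, Drummond, Mbeki, Szabo and Bianchi, by office: Chaudhari (Justice of the Supreme Court) before Leclerc (Presiding Appellate Judge) before Reyes (Appellate Judge) before Drummond and Mbeki (Chief District Judge) before Szabo (District Judge) before Bianchi (Magistrate Judge).
Drummond and Mbeki both have years on the bench 11 years, so the next rule applies.
Among Drummond and Mbeki, alphabetically by surname: Drummond before Mbeki.
Order: Chaudhari, Leclerc, Reyes, Drummond, Mbeki, Szabo, Bianchi. So position 4.

4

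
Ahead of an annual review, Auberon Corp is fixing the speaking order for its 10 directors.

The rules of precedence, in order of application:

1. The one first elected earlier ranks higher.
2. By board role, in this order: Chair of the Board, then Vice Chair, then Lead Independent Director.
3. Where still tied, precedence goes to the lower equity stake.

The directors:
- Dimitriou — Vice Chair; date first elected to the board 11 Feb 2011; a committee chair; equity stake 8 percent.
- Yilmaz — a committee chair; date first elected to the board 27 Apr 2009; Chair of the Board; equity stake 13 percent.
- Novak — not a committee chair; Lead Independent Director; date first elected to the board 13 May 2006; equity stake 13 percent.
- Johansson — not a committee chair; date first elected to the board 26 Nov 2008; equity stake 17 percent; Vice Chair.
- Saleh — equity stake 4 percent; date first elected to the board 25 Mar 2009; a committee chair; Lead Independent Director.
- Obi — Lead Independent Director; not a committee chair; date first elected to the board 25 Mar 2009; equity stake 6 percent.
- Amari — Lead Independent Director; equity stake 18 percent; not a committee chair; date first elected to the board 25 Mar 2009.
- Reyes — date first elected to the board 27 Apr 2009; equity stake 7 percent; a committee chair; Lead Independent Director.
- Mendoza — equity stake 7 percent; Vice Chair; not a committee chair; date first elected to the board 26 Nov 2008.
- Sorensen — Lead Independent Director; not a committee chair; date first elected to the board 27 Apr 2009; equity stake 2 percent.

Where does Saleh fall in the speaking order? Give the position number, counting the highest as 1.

4

By date first elected to the board (earlier first): Novak (13 May 2006); then Mendoza and Johansson (both 26 Nov 2008); then Saleh, Obi and Amari (each 25 Mar 2009); then Yilmaz, Sorensen and Reyes (each 27 Apr 2009); then Dimitriou (11 Feb 2011).
Mendoza and Johansson are each Vice Chair, so the next rule applies.
Among Mendoza and Johansson, by equity stake (lower first): Mendoza (7 percent) before Johansson (17 percent).
Saleh, Obi and Amari are each Lead Independent Director, so the next rule applies.
Among Saleh, Obi and Amari, by equity stake (lower first): Saleh (4 percent) before Obi (6 percent) before Amari (18 percent).
Among Yilmaz, Sorensen and Reyes, by board role: Yilmaz (Chair of the Board) before Sorensen and Reyes (Lead Independent Director).
Among Sorensen and Reyes, by equity stake (lower first): Sorensen (2 percent) before Reyes (7 percent).
Order: Novak, Mendoza, Johansson, Saleh, Obi, Amari, Yilmaz, Sorensen, Reyes, Dimitriou. So position 4.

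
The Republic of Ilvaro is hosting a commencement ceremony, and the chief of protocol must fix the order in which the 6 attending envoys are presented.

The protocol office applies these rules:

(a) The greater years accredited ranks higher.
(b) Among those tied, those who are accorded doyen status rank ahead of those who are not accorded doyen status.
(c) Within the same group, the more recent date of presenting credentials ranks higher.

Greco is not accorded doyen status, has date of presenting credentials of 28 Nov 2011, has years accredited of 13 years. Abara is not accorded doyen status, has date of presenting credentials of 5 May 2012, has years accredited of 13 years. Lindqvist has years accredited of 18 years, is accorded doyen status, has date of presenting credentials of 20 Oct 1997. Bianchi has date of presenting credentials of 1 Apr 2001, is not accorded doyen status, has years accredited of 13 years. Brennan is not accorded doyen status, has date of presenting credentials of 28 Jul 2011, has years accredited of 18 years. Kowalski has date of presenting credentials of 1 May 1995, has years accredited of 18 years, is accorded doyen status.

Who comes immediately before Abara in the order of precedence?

Brennan

By years accredited (higher first): Lindqvist, Kowalski and Brennan (each 18 years); then Abara, Greco and Bianchi (each 13 years).
Among Lindqvist, Kowalski and Brennan, accorded doyen status before not accorded doyen status: Lindqvist and Kowalski (accorded doyen status) before Brennan (not accorded doyen status).
Among Lindqvist and Kowalski, by date of presenting credentials (later first): Lindqvist (20 Oct 1997) before Kowalski (1 May 1995).
Abara, Greco and Bianchi are each not accorded doyen status, so the next rule applies.
Among Abara, Greco and Bianchi, by date of presenting credentials (later first): Abara (5 May 2012) before Greco (28 Nov 2011) before Bianchi (1 Apr 2001).
Order: Lindqvist, Kowalski, Brennan, Abara, Greco, Bianchi.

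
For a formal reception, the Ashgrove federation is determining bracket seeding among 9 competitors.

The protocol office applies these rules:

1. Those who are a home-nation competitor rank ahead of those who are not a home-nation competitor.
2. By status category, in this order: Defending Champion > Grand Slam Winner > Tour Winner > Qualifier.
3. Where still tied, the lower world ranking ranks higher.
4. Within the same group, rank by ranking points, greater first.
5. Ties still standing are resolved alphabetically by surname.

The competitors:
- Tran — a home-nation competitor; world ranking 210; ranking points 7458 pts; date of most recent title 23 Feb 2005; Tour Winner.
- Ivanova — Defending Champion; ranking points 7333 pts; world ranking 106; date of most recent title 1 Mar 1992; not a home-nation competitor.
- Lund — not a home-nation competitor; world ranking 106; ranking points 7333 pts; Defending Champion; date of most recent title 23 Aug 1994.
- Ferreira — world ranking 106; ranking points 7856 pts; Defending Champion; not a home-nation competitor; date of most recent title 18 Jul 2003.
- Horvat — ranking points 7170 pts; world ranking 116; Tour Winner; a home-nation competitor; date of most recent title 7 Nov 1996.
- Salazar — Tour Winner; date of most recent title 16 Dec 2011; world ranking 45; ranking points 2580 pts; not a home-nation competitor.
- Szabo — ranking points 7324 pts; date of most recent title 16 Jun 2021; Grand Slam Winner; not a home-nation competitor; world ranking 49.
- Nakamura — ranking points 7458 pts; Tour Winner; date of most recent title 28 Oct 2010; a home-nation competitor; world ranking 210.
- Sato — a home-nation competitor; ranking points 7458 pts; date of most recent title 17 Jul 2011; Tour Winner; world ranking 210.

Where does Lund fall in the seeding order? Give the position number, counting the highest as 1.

By the first rule: Horvat, Nakamura, Sato and Tran (each a home-nation competitor); then Ferreira, Ivanova, Lund, Szabo and Salazar (each not a home-nation competitor).
Horvat, Nakamura, Sato and Tran are each Tour Winner, so the next rule applies.
Among Horvat, Nakamura, Sato and Tran, by world ranking (lower first): Horvat (116) before Nakamura, Sato and Tran (210).
Nakamura, Sato and Tran all have ranking points 7458 pts, so the next rule applies.
Among Nakamura, Sato and Tran, alphabetically by surname: Nakamura before Sato before Tran.
Among Ferreira, Ivanova, Lund, Szabo and Salazar, by status category: Ferreira, Ivanova and Lund (Defending Champion) before Szabo (Grand Slam Winner) before Salazar (Tour Winner).
Ferreira, Ivanova and Lund all have world ranking 106, so the next rule applies.
Among Ferreira, Ivanova and Lund, by ranking points (higher first): Ferreira (7856 pts) before Ivanova and Lund (7333 pts).
Among Ivanova and Lund, alphabetically by surname: Ivanova before Lund.
Order: Horvat, Nakamura, Sato, Tran, Ferreira, Ivanova, Lund, Szabo, Salazar. So position 7.

7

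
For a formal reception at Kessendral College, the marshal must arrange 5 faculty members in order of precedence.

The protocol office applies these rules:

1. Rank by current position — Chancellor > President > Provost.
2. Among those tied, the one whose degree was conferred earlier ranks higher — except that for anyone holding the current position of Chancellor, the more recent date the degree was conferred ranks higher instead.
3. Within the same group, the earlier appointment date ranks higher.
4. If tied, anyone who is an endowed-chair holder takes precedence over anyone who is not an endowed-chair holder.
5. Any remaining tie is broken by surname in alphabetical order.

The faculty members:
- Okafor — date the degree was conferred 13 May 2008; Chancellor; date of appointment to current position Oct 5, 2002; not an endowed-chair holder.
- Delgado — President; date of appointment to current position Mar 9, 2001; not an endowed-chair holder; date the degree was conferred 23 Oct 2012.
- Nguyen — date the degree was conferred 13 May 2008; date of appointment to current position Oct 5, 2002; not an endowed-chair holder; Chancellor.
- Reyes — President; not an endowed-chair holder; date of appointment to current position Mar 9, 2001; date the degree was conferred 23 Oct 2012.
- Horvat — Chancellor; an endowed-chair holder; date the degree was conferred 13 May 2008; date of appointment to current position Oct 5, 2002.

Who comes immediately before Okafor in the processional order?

Nguyen

By current position: Horvat, Nguyen and Okafor (Chancellor); then Delgado and Reyes (President).
Horvat, Nguyen and Okafor all have date the degree was conferred 13 May 2008, so the next rule applies.
Horvat, Nguyen and Okafor all have date of appointment to current position Oct 5, 2002, so the next rule applies.
Among Horvat, Nguyen and Okafor, an endowed-chair holder before not an endowed-chair holder: Horvat (an endowed-chair holder) before Nguyen and Okafor (not an endowed-chair holder).
Among Nguyen and Okafor, alphabetically by surname: Nguyen before Okafor.
Delgado and Reyes both have date the degree was conferred 23 Oct 2012, so the next rule applies.
Delgado and Reyes both have date of appointment to current position Mar 9, 2001, so the next rule applies.
Delgado and Reyes are each not an endowed-chair holder, so the next rule applies.
Among Delgado and Reyes, alphabetically by surname: Delgado before Reyes.
Order: Horvat, Nguyen, Okafor, Delgado, Reyes.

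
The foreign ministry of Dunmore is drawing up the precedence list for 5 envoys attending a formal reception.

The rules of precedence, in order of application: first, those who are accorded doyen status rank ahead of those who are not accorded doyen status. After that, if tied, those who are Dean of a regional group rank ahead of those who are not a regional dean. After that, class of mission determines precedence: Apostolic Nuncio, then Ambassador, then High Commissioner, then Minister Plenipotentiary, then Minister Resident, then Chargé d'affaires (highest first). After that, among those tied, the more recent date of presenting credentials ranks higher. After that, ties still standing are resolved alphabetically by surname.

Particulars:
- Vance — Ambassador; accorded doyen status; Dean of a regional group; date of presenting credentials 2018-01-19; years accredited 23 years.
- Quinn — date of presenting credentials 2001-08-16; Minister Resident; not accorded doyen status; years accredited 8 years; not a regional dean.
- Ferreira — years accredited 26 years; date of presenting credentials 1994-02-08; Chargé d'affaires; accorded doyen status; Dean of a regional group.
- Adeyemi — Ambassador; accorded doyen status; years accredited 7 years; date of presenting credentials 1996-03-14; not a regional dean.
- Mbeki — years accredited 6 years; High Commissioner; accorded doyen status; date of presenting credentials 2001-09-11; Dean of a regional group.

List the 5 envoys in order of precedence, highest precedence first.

Vance, Mbeki, Ferreira, Adeyemi, Quinn

By the first rule: Vance, Mbeki, Ferreira and Adeyemi (each accorded doyen status); then Quinn (not accorded doyen status).
Among Vance, Mbeki, Ferreira and Adeyemi, Dean of a regional group before not a regional dean: Vance, Mbeki and Ferreira (Dean of a regional group) before Adeyemi (not a regional dean).
Among Vance, Mbeki and Ferreira, by class of mission: Vance (Ambassador) before Mbeki (High Commissioner) before Ferreira (Chargé d'affaires).
Full order: Vance, Mbeki, Ferreira, Adeyemi, Quinn.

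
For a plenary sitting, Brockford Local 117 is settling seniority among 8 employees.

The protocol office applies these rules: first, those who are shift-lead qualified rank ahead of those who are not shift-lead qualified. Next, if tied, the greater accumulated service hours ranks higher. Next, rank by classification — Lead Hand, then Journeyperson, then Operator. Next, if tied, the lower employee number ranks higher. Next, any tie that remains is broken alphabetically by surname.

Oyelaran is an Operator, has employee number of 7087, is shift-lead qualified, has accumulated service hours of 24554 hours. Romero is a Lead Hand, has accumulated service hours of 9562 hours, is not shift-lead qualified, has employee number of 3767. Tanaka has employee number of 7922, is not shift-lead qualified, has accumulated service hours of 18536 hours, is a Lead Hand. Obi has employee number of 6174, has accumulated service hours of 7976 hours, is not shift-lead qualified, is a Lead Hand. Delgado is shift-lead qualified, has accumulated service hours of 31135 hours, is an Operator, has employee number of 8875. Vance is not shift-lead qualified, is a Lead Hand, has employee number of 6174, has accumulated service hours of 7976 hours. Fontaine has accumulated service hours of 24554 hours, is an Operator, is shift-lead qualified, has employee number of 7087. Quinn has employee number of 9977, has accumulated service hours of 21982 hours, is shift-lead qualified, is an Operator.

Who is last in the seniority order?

Vance

By the first rule: Delgado, Fontaine, Oyelaran and Quinn (each shift-lead qualified); then Tanaka, Romero, Obi and Vance (each not shift-lead qualified).
Among Delgado, Fontaine, Oyelaran and Quinn, by accumulated service hours (higher first): Delgado (31135 hours) before Fontaine and Oyelaran (24554 hours) before Quinn (21982 hours).
Fontaine and Oyelaran are each Operator, so the next rule applies.
Fontaine and Oyelaran both have employee number 7087, so the next rule applies.
Among Fontaine and Oyelaran, alphabetically by surname: Fontaine before Oyelaran.
Among Tanaka, Romero, Obi and Vance, by accumulated service hours (higher first): Tanaka (18536 hours) before Romero (9562 hours) before Obi and Vance (7976 hours).
Obi and Vance are each Lead Hand, so the next rule applies.
Obi and Vance both have employee number 6174, so the next rule applies.
Among Obi and Vance, alphabetically by surname: Obi before Vance.
Order: Delgado, Fontaine, Oyelaran, Quinn, Tanaka, Romero, Obi, Vance.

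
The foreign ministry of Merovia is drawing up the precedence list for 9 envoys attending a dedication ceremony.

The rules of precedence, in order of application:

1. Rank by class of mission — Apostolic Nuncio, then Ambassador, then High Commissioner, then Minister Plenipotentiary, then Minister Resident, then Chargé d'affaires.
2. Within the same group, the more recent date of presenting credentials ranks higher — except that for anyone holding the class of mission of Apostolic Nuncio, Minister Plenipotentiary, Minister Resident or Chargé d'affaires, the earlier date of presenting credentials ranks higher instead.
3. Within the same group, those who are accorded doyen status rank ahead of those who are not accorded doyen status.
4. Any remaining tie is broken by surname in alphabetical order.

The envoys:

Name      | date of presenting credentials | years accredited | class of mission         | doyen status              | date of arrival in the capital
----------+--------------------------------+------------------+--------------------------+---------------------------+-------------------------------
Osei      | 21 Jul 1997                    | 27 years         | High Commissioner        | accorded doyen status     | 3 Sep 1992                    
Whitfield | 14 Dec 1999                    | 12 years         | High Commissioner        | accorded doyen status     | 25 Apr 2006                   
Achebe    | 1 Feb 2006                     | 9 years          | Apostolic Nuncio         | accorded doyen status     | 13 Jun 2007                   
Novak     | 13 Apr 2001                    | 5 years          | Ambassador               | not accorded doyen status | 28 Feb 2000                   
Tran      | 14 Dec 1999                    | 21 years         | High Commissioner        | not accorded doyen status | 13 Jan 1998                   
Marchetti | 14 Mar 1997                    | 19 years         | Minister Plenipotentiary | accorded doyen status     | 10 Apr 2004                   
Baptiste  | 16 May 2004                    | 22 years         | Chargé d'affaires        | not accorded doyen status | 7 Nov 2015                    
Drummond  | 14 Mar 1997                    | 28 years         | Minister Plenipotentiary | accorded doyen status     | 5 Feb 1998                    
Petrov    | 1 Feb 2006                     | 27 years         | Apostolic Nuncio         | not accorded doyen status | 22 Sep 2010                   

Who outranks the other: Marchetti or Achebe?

By class of mission: Achebe and Petrov (Apostolic Nuncio); then Novak (Ambassador); then Whitfield, Tran and Osei (High Commissioner); then Drummond and Marchetti (Minister Plenipotentiary); then Baptiste (Chargé d'affaires).
Achebe and Petrov both have date of presenting credentials 1 Feb 2006, so the next rule applies.
Among Achebe and Petrov, accorded doyen status before not accorded doyen status: Achebe (accorded doyen status) before Petrov (not accorded doyen status).
Among Whitfield, Tran and Osei, by date of presenting credentials (later first): Whitfield and Tran (14 Dec 1999) before Osei (21 Jul 1997).
Among Whitfield and Tran, accorded doyen status before not accorded doyen status: Whitfield (accorded doyen status) before Tran (not accorded doyen status).
Drummond and Marchetti both have date of presenting credentials 14 Mar 1997, so the next rule applies.
Drummond and Marchetti are each accorded doyen status, so the next rule applies.
Among Drummond and Marchetti, alphabetically by surname: Drummond before Marchetti.
So Achebe takes precedence.

Achebe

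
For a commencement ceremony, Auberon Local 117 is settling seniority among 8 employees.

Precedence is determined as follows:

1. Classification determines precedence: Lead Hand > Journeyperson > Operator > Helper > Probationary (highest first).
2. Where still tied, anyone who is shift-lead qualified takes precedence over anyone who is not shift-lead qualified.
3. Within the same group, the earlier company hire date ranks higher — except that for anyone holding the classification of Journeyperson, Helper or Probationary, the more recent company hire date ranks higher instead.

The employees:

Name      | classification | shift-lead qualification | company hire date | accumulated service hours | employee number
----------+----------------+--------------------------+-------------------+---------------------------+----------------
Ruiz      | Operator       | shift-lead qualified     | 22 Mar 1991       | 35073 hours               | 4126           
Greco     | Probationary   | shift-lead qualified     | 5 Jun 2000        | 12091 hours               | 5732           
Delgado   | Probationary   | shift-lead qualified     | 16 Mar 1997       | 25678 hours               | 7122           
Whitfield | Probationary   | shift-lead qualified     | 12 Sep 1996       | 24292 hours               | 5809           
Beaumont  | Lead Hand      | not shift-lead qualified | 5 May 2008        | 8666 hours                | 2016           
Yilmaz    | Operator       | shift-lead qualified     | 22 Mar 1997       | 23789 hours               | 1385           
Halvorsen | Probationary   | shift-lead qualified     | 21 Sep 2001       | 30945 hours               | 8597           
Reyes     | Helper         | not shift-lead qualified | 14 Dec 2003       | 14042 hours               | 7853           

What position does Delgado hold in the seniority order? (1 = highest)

7

By classification: Beaumont (Lead Hand); then Ruiz and Yilmaz (Operator); then Reyes (Helper); then Halvorsen, Greco, Delgado and Whitfield (Probationary).
Ruiz and Yilmaz are each shift-lead qualified, so the next rule applies.
Among Ruiz and Yilmaz, by company hire date (earlier first): Ruiz (22 Mar 1991) before Yilmaz (22 Mar 1997).
Halvorsen, Greco, Delgado and Whitfield are each shift-lead qualified, so the next rule applies.
Among Halvorsen, Greco, Delgado and Whitfield, by company hire date (later first) (reversed rule for this group): Halvorsen (21 Sep 2001) before Greco (5 Jun 2000) before Delgado (16 Mar 1997) before Whitfield (12 Sep 1996).
Order: Beaumont, Ruiz, Yilmaz, Reyes, Halvorsen, Greco, Delgado, Whitfield. So position 7.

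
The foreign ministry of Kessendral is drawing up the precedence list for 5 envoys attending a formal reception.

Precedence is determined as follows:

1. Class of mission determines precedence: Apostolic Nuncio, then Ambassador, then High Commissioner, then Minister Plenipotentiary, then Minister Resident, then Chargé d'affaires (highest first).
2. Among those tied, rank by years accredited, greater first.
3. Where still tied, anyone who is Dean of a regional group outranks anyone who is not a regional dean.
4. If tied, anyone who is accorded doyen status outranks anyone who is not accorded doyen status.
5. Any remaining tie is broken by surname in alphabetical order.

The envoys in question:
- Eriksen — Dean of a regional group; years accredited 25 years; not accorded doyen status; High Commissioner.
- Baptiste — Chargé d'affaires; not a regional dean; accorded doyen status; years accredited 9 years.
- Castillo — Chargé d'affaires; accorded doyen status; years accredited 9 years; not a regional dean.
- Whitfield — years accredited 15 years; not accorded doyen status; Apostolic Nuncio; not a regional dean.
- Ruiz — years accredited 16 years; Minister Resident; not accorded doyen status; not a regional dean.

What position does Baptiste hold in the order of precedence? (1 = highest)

By class of mission: Whitfield (Apostolic Nuncio); then Eriksen (High Commissioner); then Ruiz (Minister Resident); then Baptiste and Castillo (Chargé d'affaires).
Baptiste and Castillo both have years accredited 9 years, so the next rule applies.
Baptiste and Castillo are each not a regional dean, so the next rule applies.
Baptiste and Castillo are each accorded doyen status, so the next rule applies.
Among Baptiste and Castillo, alphabetically by surname: Baptiste before Castillo.
Order: Whitfield, Eriksen, Ruiz, Baptiste, Castillo. So position 4.

4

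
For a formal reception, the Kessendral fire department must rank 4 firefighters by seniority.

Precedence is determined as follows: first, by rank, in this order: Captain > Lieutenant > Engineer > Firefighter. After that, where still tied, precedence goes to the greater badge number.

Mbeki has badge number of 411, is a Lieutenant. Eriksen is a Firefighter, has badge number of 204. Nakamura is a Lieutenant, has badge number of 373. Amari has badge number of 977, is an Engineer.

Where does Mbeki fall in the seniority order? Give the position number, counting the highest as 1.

By rank: Mbeki and Nakamura (Lieutenant); then Amari (Engineer); then Eriksen (Firefighter).
Among Mbeki and Nakamura, by badge number (higher first): Mbeki (411) before Nakamura (373).
Order: Mbeki, Nakamura, Amari, Eriksen. So position 1.

1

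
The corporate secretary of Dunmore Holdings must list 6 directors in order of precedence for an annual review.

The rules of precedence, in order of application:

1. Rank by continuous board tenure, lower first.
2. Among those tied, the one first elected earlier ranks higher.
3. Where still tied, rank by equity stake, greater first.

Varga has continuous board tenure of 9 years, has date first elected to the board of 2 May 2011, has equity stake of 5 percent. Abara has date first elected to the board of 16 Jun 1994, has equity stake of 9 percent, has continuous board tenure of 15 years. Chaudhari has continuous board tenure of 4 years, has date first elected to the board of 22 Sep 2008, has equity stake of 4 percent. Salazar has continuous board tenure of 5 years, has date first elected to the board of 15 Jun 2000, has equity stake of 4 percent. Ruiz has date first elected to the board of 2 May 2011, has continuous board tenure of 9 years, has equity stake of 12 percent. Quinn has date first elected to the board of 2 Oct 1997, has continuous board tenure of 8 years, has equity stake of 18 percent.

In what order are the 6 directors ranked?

By continuous board tenure (lower first): Chaudhari (4 years); then Salazar (5 years); then Quinn (8 years); then Ruiz and Varga (both 9 years); then Abara (15 years).
Ruiz and Varga both have date first elected to the board 2 May 2011, so the next rule applies.
Among Ruiz and Varga, by equity stake (higher first): Ruiz (12 percent) before Varga (5 percent).
Full order: Chaudhari, Salazar, Quinn, Ruiz, Varga, Abara.

Chaudhari, Salazar, Quinn, Ruiz, Varga, Abara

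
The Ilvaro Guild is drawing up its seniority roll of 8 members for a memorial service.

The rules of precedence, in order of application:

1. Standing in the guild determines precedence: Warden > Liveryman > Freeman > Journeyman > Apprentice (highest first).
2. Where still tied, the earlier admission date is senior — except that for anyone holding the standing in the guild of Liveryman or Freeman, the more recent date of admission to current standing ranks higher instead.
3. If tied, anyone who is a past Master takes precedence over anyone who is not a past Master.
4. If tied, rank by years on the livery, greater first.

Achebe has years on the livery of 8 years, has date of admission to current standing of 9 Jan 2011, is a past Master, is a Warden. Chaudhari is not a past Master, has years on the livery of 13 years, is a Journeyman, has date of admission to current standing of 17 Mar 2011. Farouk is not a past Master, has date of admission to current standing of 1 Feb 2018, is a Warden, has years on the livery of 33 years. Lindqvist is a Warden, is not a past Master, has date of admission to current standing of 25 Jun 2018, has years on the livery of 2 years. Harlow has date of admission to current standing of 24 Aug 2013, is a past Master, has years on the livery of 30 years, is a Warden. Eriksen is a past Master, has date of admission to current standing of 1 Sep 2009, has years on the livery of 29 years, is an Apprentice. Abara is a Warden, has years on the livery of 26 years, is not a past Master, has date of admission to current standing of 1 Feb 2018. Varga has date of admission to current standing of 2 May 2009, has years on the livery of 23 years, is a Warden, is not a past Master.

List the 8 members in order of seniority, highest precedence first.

By standing in the guild: Varga, Achebe, Harlow, Farouk, Abara and Lindqvist (Warden); then Chaudhari (Journeyman); then Eriksen (Apprentice).
Among Varga, Achebe, Harlow, Farouk, Abara and Lindqvist, by date of admission to current standing (earlier first): Varga (2 May 2009) before Achebe (9 Jan 2011) before Harlow (24 Aug 2013) before Farouk and Abara (1 Feb 2018) before Lindqvist (25 Jun 2018).
Farouk and Abara are each not a past Master, so the next rule applies.
Among Farouk and Abara, by years on the livery (higher first): Farouk (33 years) before Abara (26 years).
Full order: Varga, Achebe, Harlow, Farouk, Abara, Lindqvist, Chaudhari, Eriksen.

Varga, Achebe, Harlow, Farouk, Abara, Lindqvist, Chaudhari, Eriksen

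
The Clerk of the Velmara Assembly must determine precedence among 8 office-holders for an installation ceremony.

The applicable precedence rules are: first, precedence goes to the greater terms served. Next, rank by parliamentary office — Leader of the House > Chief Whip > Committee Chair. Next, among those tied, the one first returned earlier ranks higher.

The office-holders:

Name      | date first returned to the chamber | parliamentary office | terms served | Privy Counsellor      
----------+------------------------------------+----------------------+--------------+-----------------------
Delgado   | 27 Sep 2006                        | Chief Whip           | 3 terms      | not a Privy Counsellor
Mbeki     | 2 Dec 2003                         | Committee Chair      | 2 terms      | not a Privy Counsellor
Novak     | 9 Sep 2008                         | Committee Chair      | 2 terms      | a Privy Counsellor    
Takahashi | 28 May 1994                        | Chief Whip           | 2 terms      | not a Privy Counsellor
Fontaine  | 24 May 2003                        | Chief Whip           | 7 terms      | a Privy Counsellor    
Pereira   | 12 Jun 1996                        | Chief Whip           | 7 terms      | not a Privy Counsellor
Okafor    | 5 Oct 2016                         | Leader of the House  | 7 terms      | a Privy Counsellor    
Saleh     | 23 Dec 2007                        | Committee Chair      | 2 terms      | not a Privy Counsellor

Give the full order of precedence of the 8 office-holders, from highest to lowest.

By terms served (higher first): Okafor, Pereira and Fontaine (each 7 terms); then Delgado (3 terms); then Takahashi, Mbeki, Saleh and Novak (each 2 terms).
Among Okafor, Pereira and Fontaine, by parliamentary office: Okafor (Leader of the House) before Pereira and Fontaine (Chief Whip).
Among Pereira and Fontaine, by date first returned to the chamber (earlier first): Pereira (12 Jun 1996) before Fontaine (24 May 2003).
Among Takahashi, Mbeki, Saleh and Novak, by parliamentary office: Takahashi (Chief Whip) before Mbeki, Saleh and Novak (Committee Chair).
Among Mbeki, Saleh and Novak, by date first returned to the chamber (earlier first): Mbeki (2 Dec 2003) before Saleh (23 Dec 2007) before Novak (9 Sep 2008).
Full order: Okafor, Pereira, Fontaine, Delgado, Takahashi, Mbeki, Saleh, Novak.

Okafor, Pereira, Fontaine, Delgado, Takahashi, Mbeki, Saleh, Novak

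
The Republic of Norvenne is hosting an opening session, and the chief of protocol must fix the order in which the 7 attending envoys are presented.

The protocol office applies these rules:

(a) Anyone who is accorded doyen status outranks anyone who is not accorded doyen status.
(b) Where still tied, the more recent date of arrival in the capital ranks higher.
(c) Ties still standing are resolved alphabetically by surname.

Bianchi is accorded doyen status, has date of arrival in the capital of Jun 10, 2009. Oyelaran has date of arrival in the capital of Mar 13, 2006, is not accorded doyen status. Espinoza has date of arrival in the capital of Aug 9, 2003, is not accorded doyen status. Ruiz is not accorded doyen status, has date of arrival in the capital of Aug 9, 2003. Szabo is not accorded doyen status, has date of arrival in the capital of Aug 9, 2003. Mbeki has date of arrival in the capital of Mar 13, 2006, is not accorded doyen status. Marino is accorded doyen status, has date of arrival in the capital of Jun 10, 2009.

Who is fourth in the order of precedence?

Oyelaran

By the first rule: Bianchi and Marino (both accorded doyen status); then Mbeki, Oyelaran, Espinoza, Ruiz and Szabo (each not accorded doyen status).
Bianchi and Marino both have date of arrival in the capital Jun 10, 2009, so the next rule applies.
Among Bianchi and Marino, alphabetically by surname: Bianchi before Marino.
Among Mbeki, Oyelaran, Espinoza, Ruiz and Szabo, by date of arrival in the capital (later first): Mbeki and Oyelaran (Mar 13, 2006) before Espinoza, Ruiz and Szabo (Aug 9, 2003).
Among Mbeki and Oyelaran, alphabetically by surname: Mbeki before Oyelaran.
Among Espinoza, Ruiz and Szabo, alphabetically by surname: Espinoza before Ruiz before Szabo.
Order: Bianchi, Marino, Mbeki, Oyelaran, Espinoza, Ruiz, Szabo.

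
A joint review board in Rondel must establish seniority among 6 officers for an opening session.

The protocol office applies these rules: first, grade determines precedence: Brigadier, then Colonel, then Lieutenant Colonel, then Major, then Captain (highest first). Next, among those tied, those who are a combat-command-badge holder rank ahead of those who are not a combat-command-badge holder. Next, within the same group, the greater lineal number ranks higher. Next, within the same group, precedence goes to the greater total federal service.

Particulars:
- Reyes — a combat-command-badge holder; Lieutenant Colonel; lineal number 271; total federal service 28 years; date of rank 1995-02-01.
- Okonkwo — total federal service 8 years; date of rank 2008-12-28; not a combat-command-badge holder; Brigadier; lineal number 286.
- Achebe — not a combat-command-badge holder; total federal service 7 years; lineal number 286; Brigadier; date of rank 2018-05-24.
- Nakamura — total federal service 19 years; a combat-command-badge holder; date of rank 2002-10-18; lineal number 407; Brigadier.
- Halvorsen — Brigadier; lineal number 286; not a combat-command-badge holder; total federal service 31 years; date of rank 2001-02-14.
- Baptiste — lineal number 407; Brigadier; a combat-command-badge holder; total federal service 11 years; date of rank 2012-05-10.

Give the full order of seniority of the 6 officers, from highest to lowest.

Nakamura, Baptiste, Halvorsen, Okonkwo, Achebe, Reyes

By grade: Nakamura, Baptiste, Halvorsen, Okonkwo and Achebe (Brigadier); then Reyes (Lieutenant Colonel).
Among Nakamura, Baptiste, Halvorsen, Okonkwo and Achebe, a combat-command-badge holder before not a combat-command-badge holder: Nakamura and Baptiste (a combat-command-badge holder) before Halvorsen, Okonkwo and Achebe (not a combat-command-badge holder).
Nakamura and Baptiste both have lineal number 407, so the next rule applies.
Among Nakamura and Baptiste, by total federal service (higher first): Nakamura (19 years) before Baptiste (11 years).
Halvorsen, Okonkwo and Achebe all have lineal number 286, so the next rule applies.
Among Halvorsen, Okonkwo and Achebe, by total federal service (higher first): Halvorsen (31 years) before Okonkwo (8 years) before Achebe (7 years).
Full order: Nakamura, Baptiste, Halvorsen, Okonkwo, Achebe, Reyes.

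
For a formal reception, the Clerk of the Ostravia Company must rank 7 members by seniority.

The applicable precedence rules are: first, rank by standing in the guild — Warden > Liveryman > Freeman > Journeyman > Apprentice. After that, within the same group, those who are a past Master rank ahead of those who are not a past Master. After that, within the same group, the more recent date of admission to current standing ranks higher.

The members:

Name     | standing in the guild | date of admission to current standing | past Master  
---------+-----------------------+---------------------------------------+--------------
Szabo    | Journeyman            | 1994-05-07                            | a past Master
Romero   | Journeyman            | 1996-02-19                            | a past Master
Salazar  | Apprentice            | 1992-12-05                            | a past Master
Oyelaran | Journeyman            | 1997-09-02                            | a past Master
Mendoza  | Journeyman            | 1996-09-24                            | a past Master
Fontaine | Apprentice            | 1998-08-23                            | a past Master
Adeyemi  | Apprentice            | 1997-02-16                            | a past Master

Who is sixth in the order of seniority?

Adeyemi

By standing in the guild: Oyelaran, Mendoza, Romero and Szabo (Journeyman); then Fontaine, Adeyemi and Salazar (Apprentice).
Oyelaran, Mendoza, Romero and Szabo are each a past Master, so the next rule applies.
Among Oyelaran, Mendoza, Romero and Szabo, by date of admission to current standing (later first): Oyelaran (1997-09-02) before Mendoza (1996-09-24) before Romero (1996-02-19) before Szabo (1994-05-07).
Fontaine, Adeyemi and Salazar are each a past Master, so the next rule applies.
Among Fontaine, Adeyemi and Salazar, by date of admission to current standing (later first): Fontaine (1998-08-23) before Adeyemi (1997-02-16) before Salazar (1992-12-05).
Order: Oyelaran, Mendoza, Romero, Szabo, Fontaine, Adeyemi, Salazar.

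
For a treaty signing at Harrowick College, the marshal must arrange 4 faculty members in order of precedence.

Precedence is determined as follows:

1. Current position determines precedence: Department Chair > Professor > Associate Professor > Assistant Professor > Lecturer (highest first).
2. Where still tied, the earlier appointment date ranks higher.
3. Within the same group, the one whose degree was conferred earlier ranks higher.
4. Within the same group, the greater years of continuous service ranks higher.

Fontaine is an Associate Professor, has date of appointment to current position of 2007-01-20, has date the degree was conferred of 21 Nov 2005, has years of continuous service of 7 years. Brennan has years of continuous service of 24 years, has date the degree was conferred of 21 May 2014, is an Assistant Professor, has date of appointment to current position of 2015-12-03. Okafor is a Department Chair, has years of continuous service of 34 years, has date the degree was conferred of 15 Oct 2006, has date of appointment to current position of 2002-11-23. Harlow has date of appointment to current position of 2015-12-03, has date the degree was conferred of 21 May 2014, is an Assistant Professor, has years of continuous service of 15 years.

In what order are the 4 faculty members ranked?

By current position: Okafor (Department Chair); then Fontaine (Associate Professor); then Brennan and Harlow (Assistant Professor).
Brennan and Harlow both have date of appointment to current position 2015-12-03, so the next rule applies.
Brennan and Harlow both have date the degree was conferred 21 May 2014, so the next rule applies.
Among Brennan and Harlow, by years of continuous service (higher first): Brennan (24 years) before Harlow (15 years).
Full order: Okafor, Fontaine, Brennan, Harlow.

Okafor, Fontaine, Brennan, Harlow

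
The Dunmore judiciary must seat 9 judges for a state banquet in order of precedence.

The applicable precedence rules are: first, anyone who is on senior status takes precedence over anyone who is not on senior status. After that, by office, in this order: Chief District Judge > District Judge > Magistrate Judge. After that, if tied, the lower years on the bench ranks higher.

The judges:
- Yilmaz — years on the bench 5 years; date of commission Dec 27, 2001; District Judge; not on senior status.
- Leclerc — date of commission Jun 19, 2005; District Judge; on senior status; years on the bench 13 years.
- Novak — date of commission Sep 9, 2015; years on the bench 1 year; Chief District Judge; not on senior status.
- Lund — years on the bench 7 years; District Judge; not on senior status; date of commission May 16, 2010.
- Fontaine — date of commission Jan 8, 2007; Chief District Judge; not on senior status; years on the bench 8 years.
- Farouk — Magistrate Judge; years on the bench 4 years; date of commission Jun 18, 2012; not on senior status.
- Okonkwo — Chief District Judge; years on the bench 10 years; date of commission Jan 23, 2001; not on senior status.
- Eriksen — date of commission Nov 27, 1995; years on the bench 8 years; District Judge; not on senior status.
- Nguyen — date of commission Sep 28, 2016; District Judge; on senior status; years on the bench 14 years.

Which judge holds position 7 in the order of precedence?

Lund

By the first rule: Leclerc and Nguyen (both on senior status); then Novak, Fontaine, Okonkwo, Yilmaz, Lund, Eriksen and Farouk (each not on senior status).
Leclerc and Nguyen are each District Judge, so the next rule applies.
Among Leclerc and Nguyen, by years on the bench (lower first): Leclerc (13 years) before Nguyen (14 years).
Among Novak, Fontaine, Okonkwo, Yilmaz, Lund, Eriksen and Farouk, by office: Novak, Fontaine and Okonkwo (Chief District Judge) before Yilmaz, Lund and Eriksen (District Judge) before Farouk (Magistrate Judge).
Among Novak, Fontaine and Okonkwo, by years on the bench (lower first): Novak (1 year) before Fontaine (8 years) before Okonkwo (10 years).
Among Yilmaz, Lund and Eriksen, by years on the bench (lower first): Yilmaz (5 years) before Lund (7 years) before Eriksen (8 years).
Order: Leclerc, Nguyen, Novak, Fontaine, Okonkwo, Yilmaz, Lund, Eriksen, Farouk.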